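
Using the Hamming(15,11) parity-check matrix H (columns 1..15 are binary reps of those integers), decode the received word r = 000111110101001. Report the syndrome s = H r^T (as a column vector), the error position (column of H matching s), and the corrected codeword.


s = (0, 0, 0, 1)^T, error position = 1, corrected codeword c = 100111110101001

Compute s = H r^T mod 2 one row at a time:
  s_1 = 1 + 0 + 1 + 0 + 1 + 0 + 0 + 1 = 4 ≡ 0 (mod 2).
  s_2 = 1 + 1 + 1 + 1 + 1 + 0 + 0 + 1 = 6 ≡ 0 (mod 2).
  s_3 = 0 + 0 + 1 + 1 + 1 + 0 + 0 + 1 = 4 ≡ 0 (mod 2).
  s_4 = 0 + 0 + 1 + 1 + 0 + 0 + 0 + 1 = 3 ≡ 1 (mod 2).
s = (0, 0, 0, 1)^T — this equals column 1 of H (binary 0001), so error is at position 1.
Correct: flip bit 1 of r = 000111110101001 to get c = 100111110101001.


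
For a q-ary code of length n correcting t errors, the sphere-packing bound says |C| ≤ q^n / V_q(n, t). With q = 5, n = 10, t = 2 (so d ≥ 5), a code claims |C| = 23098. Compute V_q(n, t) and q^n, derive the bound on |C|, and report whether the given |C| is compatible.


V_q(n, t) = 761, q^n = 9765625, Hamming bound = 12832, |C| = 23098 > bound (violated).

Step 1: Compute V_q(n, t) = Σ_{j=0}^2 C(n, j) (q−1)^j.
  j = 0: C(10,0)·(4)^0 = 1·1 = 1.
  j = 1: C(10,1)·(4)^1 = 10·4 = 40.
  j = 2: C(10,2)·(4)^2 = 45·16 = 720.
  V_q(n, t) = 1 + 40 + 720 = 761.
Step 2: q^n = 5^10 = 9765625.
Step 3: Hamming bound ⌊q^n / V_q(n,t)⌋ = ⌊9765625/761⌋ = 12832.
Step 4: Compare |C| = 23098 to 12832: violated.
The claimed |C| lies above the Hamming bound, so no 5-ary code of length 10 with d ≥ 5 can have 23098 codewords.


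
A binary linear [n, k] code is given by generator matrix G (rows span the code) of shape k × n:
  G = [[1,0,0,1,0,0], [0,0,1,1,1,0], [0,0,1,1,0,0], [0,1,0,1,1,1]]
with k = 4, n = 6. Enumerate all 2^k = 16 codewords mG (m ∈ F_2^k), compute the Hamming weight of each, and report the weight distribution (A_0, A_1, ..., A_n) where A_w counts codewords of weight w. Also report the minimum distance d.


Weight distribution: A_0 = 1, A_1 = 1, A_2 = 3, A_3 = 6, A_4 = 3, A_5 = 1, A_6 = 1. Minimum distance d = 1.

Enumerate all 2^4 = 16 messages m ∈ F_2^4.
For each, compute codeword c = mG in F_2^6, then tally its weight.
  m = 0000 → c = 000000, weight = 0.
  m = 1000 → c = 100100, weight = 2.
  m = 0100 → c = 001110, weight = 3.
  m = 1100 → c = 101010, weight = 3.
  m = 0010 → c = 001100, weight = 2.
  m = 1010 → c = 101000, weight = 2.
  m = 0110 → c = 000010, weight = 1.
  m = 1110 → c = 100110, weight = 3.
  m = 0001 → c = 010111, weight = 4.
  m = 1001 → c = 110011, weight = 4.
  m = 0101 → c = 011001, weight = 3.
  m = 1101 → c = 111101, weight = 5.
  m = 0011 → c = 011011, weight = 4.
  m = 1011 → c = 111111, weight = 6.
  m = 0111 → c = 010101, weight = 3.
  m = 1111 → c = 110001, weight = 3.
Tally weights:
  weight 0: 1 codewords.
  weight 1: 1 codewords.
  weight 2: 3 codewords.
  weight 3: 6 codewords.
  weight 4: 3 codewords.
  weight 5: 1 codewords.
  weight 6: 1 codewords.
Minimum distance d = smallest w > 0 with A_w > 0 = 1.
Sanity: Σ A_w = 16 = 2^4 = 16 ✓.


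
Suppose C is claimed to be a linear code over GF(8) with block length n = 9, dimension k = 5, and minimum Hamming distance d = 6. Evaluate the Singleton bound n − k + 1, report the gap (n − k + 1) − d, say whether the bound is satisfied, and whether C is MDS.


Singleton RHS = n − k + 1 = 5, slack = -1, bound violated (no such code; not MDS).

Singleton bound: d ≤ n − k + 1.
Here n = 9, k = 5, so n − k + 1 = 5.
Given d = 6, check d ≤ 5: NO.
Slack = (n − k + 1) − d = -1.
The slack is negative: d = 6 exceeds n − k + 1 = 5 by 1, so the Singleton bound is violated and no linear [9, 5, 6]_8 code can exist. In particular it is not MDS (MDS requires d = n − k + 1 exactly).
Description: the claimed parameters are [9, 5, 6]_8; such a code would be impossible (violates the Singleton bound).


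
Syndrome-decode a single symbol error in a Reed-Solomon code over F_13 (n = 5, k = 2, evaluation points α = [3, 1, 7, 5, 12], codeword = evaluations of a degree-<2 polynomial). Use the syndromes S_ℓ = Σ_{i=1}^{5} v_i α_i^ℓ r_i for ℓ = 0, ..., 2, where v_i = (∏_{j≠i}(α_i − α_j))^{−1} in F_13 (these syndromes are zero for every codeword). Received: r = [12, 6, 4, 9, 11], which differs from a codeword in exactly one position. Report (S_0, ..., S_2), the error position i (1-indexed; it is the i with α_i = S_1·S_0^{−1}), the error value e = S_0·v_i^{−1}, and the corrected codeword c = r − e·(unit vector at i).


S = (2, 6, 5), error at position 1, error magnitude e = 11, c = [1, 6, 4, 9, 11].

Step 1: column multipliers v_i = (∏_{j≠i}(α_i − α_j))^{−1} mod 13.
  i = 1 (α = 3): (3−1)(3−7)(3−5)(3−12) = 2·(−4)·(−2)·(−9) = −144 ≡ 12, so v_1 = 12^{−1} = 12 (mod 13).
  i = 2 (α = 1): (1−3)(1−7)(1−5)(1−12) = (−2)·(−6)·(−4)·(−11) = 528 ≡ 8, so v_2 = 8^{−1} = 5 (mod 13).
  i = 3 (α = 7): (7−3)(7−1)(7−5)(7−12) = 4·6·2·(−5) = −240 ≡ 7, so v_3 = 7^{−1} = 2 (mod 13).
  i = 4 (α = 5): (5−3)(5−1)(5−7)(5−12) = 2·4·(−2)·(−7) = 112 ≡ 8, so v_4 = 8^{−1} = 5 (mod 13).
  i = 5 (α = 12): (12−3)(12−1)(12−7)(12−5) = 9·11·5·7 = 3465 ≡ 7, so v_5 = 7^{−1} = 2 (mod 13).
  v = [12, 5, 2, 5, 2].
Step 2: syndromes of r = [12, 6, 4, 9, 11] (all sums mod 13).
  S_0 = Σ v_i r_i = 12·12 + 5·6 + 2·4 + 5·9 + 2·11 = 249 ≡ 2.
  S_1 = Σ v_i α_i r_i = 12·3·12 + 5·1·6 + 2·7·4 + 5·5·9 + 2·12·11 = 1007 ≡ 6.
  α_i^2 mod 13 = [9, 1, 10, 12, 1].
  S_2 = Σ v_i α_i^2 r_i = 12·9·12 + 5·1·6 + 2·10·4 + 5·12·9 + 2·1·11 = 1968 ≡ 5.
  S = (2, 6, 5) ≠ 0, so r is not a codeword (an error is present).
Step 3: locate the error. For a single error e at position i, S_ℓ = v_i·e·α_i^ℓ, so α_err = S_1/S_0.
  S_0^{−1} = 2^{−1} = 7 (mod 13), so α_err = 6·7 = 42 ≡ 3 = α_1. Error position i = 1.
  Consistency check: S_2/S_1 = 5·11 = 55 ≡ 3 = α_err ✓ (single-error assumption holds).
Step 4: error magnitude e = S_0/v_1 = S_0·∏_{j≠1}(α_1 − α_j) = 2·12 = 24 ≡ 11 (mod 13).
Step 5: correct position 1: c_1 = r_1 − e = 12 − 11 ≡ 1 (mod 13). Hence c = [1, 6, 4, 9, 11].
  Check: interpolating c through the α_i gives m(x) = 2 + 4·x (degree < 2) with m(α_i) = c_i for every i, so c is indeed a codeword.


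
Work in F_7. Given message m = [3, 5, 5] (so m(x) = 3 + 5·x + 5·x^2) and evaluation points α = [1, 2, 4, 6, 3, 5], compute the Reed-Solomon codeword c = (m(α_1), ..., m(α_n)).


c = [6, 5, 5, 3, 0, 6]

Message polynomial: m(x) = 3 + 5·x + 5·x^2 (mod 7).
For each evaluation point α_i, compute m(α_i) mod 7:
  α_1 = 1: Horner steps 5 → 3 → 6, so m(1) = 6.
  α_2 = 2: Horner steps 5 → 1 → 5, so m(2) = 5.
  α_3 = 4: Horner steps 5 → 4 → 5, so m(4) = 5.
  α_4 = 6: Horner steps 5 → 0 → 3, so m(6) = 3.
  α_5 = 3: Horner steps 5 → 6 → 0, so m(3) = 0.
  α_6 = 5: Horner steps 5 → 2 → 6, so m(5) = 6.
Codeword c = [6, 5, 5, 3, 0, 6] ∈ F_7^6.


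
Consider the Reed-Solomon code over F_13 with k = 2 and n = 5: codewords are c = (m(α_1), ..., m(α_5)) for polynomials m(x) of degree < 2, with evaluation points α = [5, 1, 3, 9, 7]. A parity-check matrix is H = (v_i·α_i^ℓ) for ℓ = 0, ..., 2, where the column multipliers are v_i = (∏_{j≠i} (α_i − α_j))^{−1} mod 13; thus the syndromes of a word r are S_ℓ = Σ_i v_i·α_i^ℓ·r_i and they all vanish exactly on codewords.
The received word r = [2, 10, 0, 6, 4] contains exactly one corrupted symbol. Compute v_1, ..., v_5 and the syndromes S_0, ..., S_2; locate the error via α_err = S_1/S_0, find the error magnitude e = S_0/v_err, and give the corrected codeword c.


S = (11, 11, 11), error at position 2, error magnitude e = 12, c = [2, 11, 0, 6, 4].

Step 1: column multipliers v_i = (∏_{j≠i}(α_i − α_j))^{−1} mod 13.
  i = 1 (α = 5): (5−1)(5−3)(5−9)(5−7) = 4·2·(−4)·(−2) = 64 ≡ 12, so v_1 = 12^{−1} = 12 (mod 13).
  i = 2 (α = 1): (1−5)(1−3)(1−9)(1−7) = (−4)·(−2)·(−8)·(−6) = 384 ≡ 7, so v_2 = 7^{−1} = 2 (mod 13).
  i = 3 (α = 3): (3−5)(3−1)(3−9)(3−7) = (−2)·2·(−6)·(−4) = −96 ≡ 8, so v_3 = 8^{−1} = 5 (mod 13).
  i = 4 (α = 9): (9−5)(9−1)(9−3)(9−7) = 4·8·6·2 = 384 ≡ 7, so v_4 = 7^{−1} = 2 (mod 13).
  i = 5 (α = 7): (7−5)(7−1)(7−3)(7−9) = 2·6·4·(−2) = −96 ≡ 8, so v_5 = 8^{−1} = 5 (mod 13).
  v = [12, 2, 5, 2, 5].
Step 2: syndromes of r = [2, 10, 0, 6, 4] (all sums mod 13).
  S_0 = Σ v_i r_i = 12·2 + 2·10 + 5·0 + 2·6 + 5·4 = 76 ≡ 11.
  S_1 = Σ v_i α_i r_i = 12·5·2 + 2·1·10 + 5·3·0 + 2·9·6 + 5·7·4 = 388 ≡ 11.
  α_i^2 mod 13 = [12, 1, 9, 3, 10].
  S_2 = Σ v_i α_i^2 r_i = 12·12·2 + 2·1·10 + 5·9·0 + 2·3·6 + 5·10·4 = 544 ≡ 11.
  S = (11, 11, 11) ≠ 0, so r is not a codeword (an error is present).
Step 3: locate the error. For a single error e at position i, S_ℓ = v_i·e·α_i^ℓ, so α_err = S_1/S_0.
  S_0^{−1} = 11^{−1} = 6 (mod 13), so α_err = 11·6 = 66 ≡ 1 = α_2. Error position i = 2.
  Consistency check: S_2/S_1 = 11·6 = 66 ≡ 1 = α_err ✓ (single-error assumption holds).
Step 4: error magnitude e = S_0/v_2 = S_0·∏_{j≠2}(α_2 − α_j) = 11·7 = 77 ≡ 12 (mod 13).
Step 5: correct position 2: c_2 = r_2 − e = 10 − 12 ≡ 11 (mod 13). Hence c = [2, 11, 0, 6, 4].
  Check: interpolating c through the α_i gives m(x) = 10 + 1·x (degree < 2) with m(α_i) = c_i for every i, so c is indeed a codeword.


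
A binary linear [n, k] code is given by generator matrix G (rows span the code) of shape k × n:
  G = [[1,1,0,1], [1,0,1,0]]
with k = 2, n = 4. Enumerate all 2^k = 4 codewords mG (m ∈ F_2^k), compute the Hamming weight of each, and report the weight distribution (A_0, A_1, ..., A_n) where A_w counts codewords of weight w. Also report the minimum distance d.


Weight distribution: A_0 = 1, A_2 = 1, A_3 = 2. Minimum distance d = 2.

Enumerate all 2^2 = 4 messages m ∈ F_2^2.
For each, compute codeword c = mG in F_2^4, then tally its weight.
  m = 00 → c = 0000, weight = 0.
  m = 10 → c = 1101, weight = 3.
  m = 01 → c = 1010, weight = 2.
  m = 11 → c = 0111, weight = 3.
Tally weights:
  weight 0: 1 codewords.
  weight 2: 1 codewords.
  weight 3: 2 codewords.
Minimum distance d = smallest w > 0 with A_w > 0 = 2.
Sanity: Σ A_w = 4 = 2^2 = 4 ✓.


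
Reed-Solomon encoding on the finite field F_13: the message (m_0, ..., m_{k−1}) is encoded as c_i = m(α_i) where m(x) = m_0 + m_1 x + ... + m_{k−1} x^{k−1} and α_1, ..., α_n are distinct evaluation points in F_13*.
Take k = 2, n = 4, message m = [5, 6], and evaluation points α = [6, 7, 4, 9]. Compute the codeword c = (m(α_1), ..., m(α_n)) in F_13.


c = [2, 8, 3, 7]

Message polynomial: m(x) = 5 + 6·x (mod 13).
For each evaluation point α_i, compute m(α_i) mod 13:
  α_1 = 6: Horner steps 6 → 2, so m(6) = 2.
  α_2 = 7: Horner steps 6 → 8, so m(7) = 8.
  α_3 = 4: Horner steps 6 → 3, so m(4) = 3.
  α_4 = 9: Horner steps 6 → 7, so m(9) = 7.
Codeword c = [2, 8, 3, 7] ∈ F_13^4.


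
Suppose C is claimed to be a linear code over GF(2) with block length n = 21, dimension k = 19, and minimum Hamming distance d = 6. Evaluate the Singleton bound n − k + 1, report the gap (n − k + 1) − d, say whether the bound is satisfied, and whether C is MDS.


Singleton RHS = n − k + 1 = 3, slack = -3, bound violated (no such code; not MDS).

Singleton bound: d ≤ n − k + 1.
Here n = 21, k = 19, so n − k + 1 = 3.
Given d = 6, check d ≤ 3: NO.
Slack = (n − k + 1) − d = -3.
The slack is negative: d = 6 exceeds n − k + 1 = 3 by 3, so the Singleton bound is violated and no linear [21, 19, 6]_2 code can exist. In particular it is not MDS (MDS requires d = n − k + 1 exactly).
Description: the claimed parameters are [21, 19, 6]_2; such a code would be impossible (violates the Singleton bound).


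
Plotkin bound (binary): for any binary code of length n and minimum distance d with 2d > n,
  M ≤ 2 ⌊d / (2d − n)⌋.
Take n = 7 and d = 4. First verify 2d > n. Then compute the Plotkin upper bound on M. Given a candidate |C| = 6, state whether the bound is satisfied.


Plotkin bound M ≤ 8; given |C| = 6 ≤ bound (satisfied).

Check applicability: 2d = 8, n = 7.
2d − n = 1 > 0, so Plotkin applies.
Compute d/(2d−n) = 4/1 ≈ 4.0000.
⌊d/(2d−n)⌋ = 4.
Plotkin bound: M ≤ 2·4 = 8.
Given |C| = 6, check: satisfied.
This |C| is below the Plotkin bound.


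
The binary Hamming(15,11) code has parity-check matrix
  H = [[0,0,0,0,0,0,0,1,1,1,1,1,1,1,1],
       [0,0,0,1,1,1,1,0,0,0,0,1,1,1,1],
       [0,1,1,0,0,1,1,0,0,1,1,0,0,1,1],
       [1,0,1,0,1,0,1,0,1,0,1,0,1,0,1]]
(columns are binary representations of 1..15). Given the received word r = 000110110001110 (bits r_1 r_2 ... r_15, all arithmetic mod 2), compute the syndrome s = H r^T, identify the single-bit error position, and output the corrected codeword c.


s = (0, 0, 0, 1)^T, error position = 1, corrected codeword c = 100110110001110

Compute s = H r^T mod 2 one row at a time:
  s_1 = 1 + 0 + 0 + 0 + 1 + 1 + 1 + 0 = 4 ≡ 0 (mod 2).
  s_2 = 1 + 1 + 0 + 1 + 1 + 1 + 1 + 0 = 6 ≡ 0 (mod 2).
  s_3 = 0 + 0 + 0 + 1 + 0 + 0 + 1 + 0 = 2 ≡ 0 (mod 2).
  s_4 = 0 + 0 + 1 + 1 + 0 + 0 + 1 + 0 = 3 ≡ 1 (mod 2).
s = (0, 0, 0, 1)^T — this equals column 1 of H (binary 0001), so error is at position 1.
Correct: flip bit 1 of r = 000110110001110 to get c = 100110110001110.


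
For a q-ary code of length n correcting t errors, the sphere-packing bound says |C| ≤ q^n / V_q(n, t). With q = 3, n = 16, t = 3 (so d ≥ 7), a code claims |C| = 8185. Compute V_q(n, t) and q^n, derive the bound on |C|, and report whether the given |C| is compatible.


V_q(n, t) = 4993, q^n = 43046721, Hamming bound = 8621, |C| = 8185 ≤ bound (satisfied).

Step 1: Compute V_q(n, t) = Σ_{j=0}^3 C(n, j) (q−1)^j.
  j = 0: C(16,0)·(2)^0 = 1·1 = 1.
  j = 1: C(16,1)·(2)^1 = 16·2 = 32.
  j = 2: C(16,2)·(2)^2 = 120·4 = 480.
  j = 3: C(16,3)·(2)^3 = 560·8 = 4480.
  V_q(n, t) = 1 + 32 + 480 + 4480 = 4993.
Step 2: q^n = 3^16 = 43046721.
Step 3: Hamming bound ⌊q^n / V_q(n,t)⌋ = ⌊43046721/4993⌋ = 8621.
Step 4: Compare |C| = 8185 to 8621: satisfied.
The claimed |C| lies below the Hamming bound.


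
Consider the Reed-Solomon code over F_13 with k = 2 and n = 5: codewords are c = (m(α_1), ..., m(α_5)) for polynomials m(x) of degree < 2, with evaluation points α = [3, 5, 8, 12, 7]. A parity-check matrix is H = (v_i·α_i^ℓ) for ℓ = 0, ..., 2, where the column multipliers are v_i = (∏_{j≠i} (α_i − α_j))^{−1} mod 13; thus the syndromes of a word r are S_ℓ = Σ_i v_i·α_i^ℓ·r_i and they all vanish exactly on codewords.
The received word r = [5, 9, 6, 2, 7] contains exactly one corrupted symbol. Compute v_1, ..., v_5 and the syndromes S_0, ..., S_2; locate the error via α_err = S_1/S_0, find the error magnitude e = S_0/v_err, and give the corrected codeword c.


S = (8, 11, 7), error at position 1, error magnitude e = 7, c = [11, 9, 6, 2, 7].

Step 1: column multipliers v_i = (∏_{j≠i}(α_i − α_j))^{−1} mod 13.
  i = 1 (α = 3): (3−5)(3−8)(3−12)(3−7) = (−2)·(−5)·(−9)·(−4) = 360 ≡ 9, so v_1 = 9^{−1} = 3 (mod 13).
  i = 2 (α = 5): (5−3)(5−8)(5−12)(5−7) = 2·(−3)·(−7)·(−2) = −84 ≡ 7, so v_2 = 7^{−1} = 2 (mod 13).
  i = 3 (α = 8): (8−3)(8−5)(8−12)(8−7) = 5·3·(−4)·1 = −60 ≡ 5, so v_3 = 5^{−1} = 8 (mod 13).
  i = 4 (α = 12): (12−3)(12−5)(12−8)(12−7) = 9·7·4·5 = 1260 ≡ 12, so v_4 = 12^{−1} = 12 (mod 13).
  i = 5 (α = 7): (7−3)(7−5)(7−8)(7−12) = 4·2·(−1)·(−5) = 40 ≡ 1, so v_5 = 1^{−1} = 1 (mod 13).
  v = [3, 2, 8, 12, 1].
Step 2: syndromes of r = [5, 9, 6, 2, 7] (all sums mod 13).
  S_0 = Σ v_i r_i = 3·5 + 2·9 + 8·6 + 12·2 + 1·7 = 112 ≡ 8.
  S_1 = Σ v_i α_i r_i = 3·3·5 + 2·5·9 + 8·8·6 + 12·12·2 + 1·7·7 = 856 ≡ 11.
  α_i^2 mod 13 = [9, 12, 12, 1, 10].
  S_2 = Σ v_i α_i^2 r_i = 3·9·5 + 2·12·9 + 8·12·6 + 12·1·2 + 1·10·7 = 1021 ≡ 7.
  S = (8, 11, 7) ≠ 0, so r is not a codeword (an error is present).
Step 3: locate the error. For a single error e at position i, S_ℓ = v_i·e·α_i^ℓ, so α_err = S_1/S_0.
  S_0^{−1} = 8^{−1} = 5 (mod 13), so α_err = 11·5 = 55 ≡ 3 = α_1. Error position i = 1.
  Consistency check: S_2/S_1 = 7·6 = 42 ≡ 3 = α_err ✓ (single-error assumption holds).
Step 4: error magnitude e = S_0/v_1 = S_0·∏_{j≠1}(α_1 − α_j) = 8·9 = 72 ≡ 7 (mod 13).
Step 5: correct position 1: c_1 = r_1 − e = 5 − 7 ≡ 11 (mod 13). Hence c = [11, 9, 6, 2, 7].
  Check: interpolating c through the α_i gives m(x) = 1 + 12·x (degree < 2) with m(α_i) = c_i for every i, so c is indeed a codeword.


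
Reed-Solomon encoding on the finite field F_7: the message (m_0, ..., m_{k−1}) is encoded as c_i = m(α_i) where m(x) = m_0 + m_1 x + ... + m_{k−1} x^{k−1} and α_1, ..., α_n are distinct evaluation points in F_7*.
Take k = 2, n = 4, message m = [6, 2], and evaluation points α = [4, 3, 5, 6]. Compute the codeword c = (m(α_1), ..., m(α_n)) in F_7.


c = [0, 5, 2, 4]

Message polynomial: m(x) = 6 + 2·x (mod 7).
For each evaluation point α_i, compute m(α_i) mod 7:
  α_1 = 4: Horner steps 2 → 0, so m(4) = 0.
  α_2 = 3: Horner steps 2 → 5, so m(3) = 5.
  α_3 = 5: Horner steps 2 → 2, so m(5) = 2.
  α_4 = 6: Horner steps 2 → 4, so m(6) = 4.
Codeword c = [0, 5, 2, 4] ∈ F_7^4.


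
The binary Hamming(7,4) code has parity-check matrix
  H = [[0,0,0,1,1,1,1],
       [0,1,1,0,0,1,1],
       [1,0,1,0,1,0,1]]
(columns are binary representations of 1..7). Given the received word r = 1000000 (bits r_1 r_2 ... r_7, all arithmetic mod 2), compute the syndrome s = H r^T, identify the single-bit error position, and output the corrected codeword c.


s = (0, 0, 1)^T, error position = 1, corrected codeword c = 0000000

Compute s = H r^T mod 2 one row at a time:
  s_1 = 0 + 0 + 0 + 0 = 0 ≡ 0 (mod 2).
  s_2 = 0 + 0 + 0 + 0 = 0 ≡ 0 (mod 2).
  s_3 = 1 + 0 + 0 + 0 = 1 ≡ 1 (mod 2).
s = (0, 0, 1)^T — this equals column 1 of H (binary 001), so error is at position 1.
Correct: flip bit 1 of r = 1000000 to get c = 0000000.


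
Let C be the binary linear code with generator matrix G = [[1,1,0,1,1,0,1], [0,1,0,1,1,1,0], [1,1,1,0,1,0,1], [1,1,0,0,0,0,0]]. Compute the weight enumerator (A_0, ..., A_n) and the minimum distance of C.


Weight distribution: A_0 = 1, A_2 = 2, A_3 = 4, A_4 = 5, A_5 = 4. Minimum distance d = 2.

Enumerate all 2^4 = 16 messages m ∈ F_2^4.
For each, compute codeword c = mG in F_2^7, then tally its weight.
  m = 0000 → c = 0000000, weight = 0.
  m = 1000 → c = 1101101, weight = 5.
  m = 0100 → c = 0101110, weight = 4.
  m = 1100 → c = 1000011, weight = 3.
  m = 0010 → c = 1110101, weight = 5.
  m = 1010 → c = 0011000, weight = 2.
  m = 0110 → c = 1011011, weight = 5.
  m = 1110 → c = 0110110, weight = 4.
  m = 0001 → c = 1100000, weight = 2.
  m = 1001 → c = 0001101, weight = 3.
  m = 0101 → c = 1001110, weight = 4.
  m = 1101 → c = 0100011, weight = 3.
  m = 0011 → c = 0010101, weight = 3.
  m = 1011 → c = 1111000, weight = 4.
  m = 0111 → c = 0111011, weight = 5.
  m = 1111 → c = 1010110, weight = 4.
Tally weights:
  weight 0: 1 codewords.
  weight 2: 2 codewords.
  weight 3: 4 codewords.
  weight 4: 5 codewords.
  weight 5: 4 codewords.
Minimum distance d = smallest w > 0 with A_w > 0 = 2.
Sanity: Σ A_w = 16 = 2^4 = 16 ✓.


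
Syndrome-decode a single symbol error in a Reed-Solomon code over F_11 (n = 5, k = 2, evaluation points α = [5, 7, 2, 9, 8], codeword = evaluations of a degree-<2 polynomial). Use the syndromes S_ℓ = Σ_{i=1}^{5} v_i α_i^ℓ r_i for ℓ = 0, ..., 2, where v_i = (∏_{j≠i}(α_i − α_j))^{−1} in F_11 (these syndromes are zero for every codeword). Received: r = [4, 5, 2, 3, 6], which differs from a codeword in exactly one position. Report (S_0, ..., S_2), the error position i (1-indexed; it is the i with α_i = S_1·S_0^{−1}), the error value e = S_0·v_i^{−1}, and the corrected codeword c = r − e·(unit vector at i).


S = (2, 3, 10), error at position 2, error magnitude e = 7, c = [4, 9, 2, 3, 6].

Step 1: column multipliers v_i = (∏_{j≠i}(α_i − α_j))^{−1} mod 11.
  i = 1 (α = 5): (5−7)(5−2)(5−9)(5−8) = (−2)·3·(−4)·(−3) = −72 ≡ 5, so v_1 = 5^{−1} = 9 (mod 11).
  i = 2 (α = 7): (7−5)(7−2)(7−9)(7−8) = 2·5·(−2)·(−1) = 20 ≡ 9, so v_2 = 9^{−1} = 5 (mod 11).
  i = 3 (α = 2): (2−5)(2−7)(2−9)(2−8) = (−3)·(−5)·(−7)·(−6) = 630 ≡ 3, so v_3 = 3^{−1} = 4 (mod 11).
  i = 4 (α = 9): (9−5)(9−7)(9−2)(9−8) = 4·2·7·1 = 56 ≡ 1, so v_4 = 1^{−1} = 1 (mod 11).
  i = 5 (α = 8): (8−5)(8−7)(8−2)(8−9) = 3·1·6·(−1) = −18 ≡ 4, so v_5 = 4^{−1} = 3 (mod 11).
  v = [9, 5, 4, 1, 3].
Step 2: syndromes of r = [4, 5, 2, 3, 6] (all sums mod 11).
  S_0 = Σ v_i r_i = 9·4 + 5·5 + 4·2 + 1·3 + 3·6 = 90 ≡ 2.
  S_1 = Σ v_i α_i r_i = 9·5·4 + 5·7·5 + 4·2·2 + 1·9·3 + 3·8·6 = 542 ≡ 3.
  α_i^2 mod 11 = [3, 5, 4, 4, 9].
  S_2 = Σ v_i α_i^2 r_i = 9·3·4 + 5·5·5 + 4·4·2 + 1·4·3 + 3·9·6 = 439 ≡ 10.
  S = (2, 3, 10) ≠ 0, so r is not a codeword (an error is present).
Step 3: locate the error. For a single error e at position i, S_ℓ = v_i·e·α_i^ℓ, so α_err = S_1/S_0.
  S_0^{−1} = 2^{−1} = 6 (mod 11), so α_err = 3·6 = 18 ≡ 7 = α_2. Error position i = 2.
  Consistency check: S_2/S_1 = 10·4 = 40 ≡ 7 = α_err ✓ (single-error assumption holds).
Step 4: error magnitude e = S_0/v_2 = S_0·∏_{j≠2}(α_2 − α_j) = 2·9 = 18 ≡ 7 (mod 11).
Step 5: correct position 2: c_2 = r_2 − e = 5 − 7 ≡ 9 (mod 11). Hence c = [4, 9, 2, 3, 6].
  Check: interpolating c through the α_i gives m(x) = 8 + 8·x (degree < 2) with m(α_i) = c_i for every i, so c is indeed a codeword.


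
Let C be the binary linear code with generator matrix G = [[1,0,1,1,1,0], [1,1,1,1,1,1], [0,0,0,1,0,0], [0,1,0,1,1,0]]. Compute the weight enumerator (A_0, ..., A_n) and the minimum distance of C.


Weight distribution: A_0 = 1, A_1 = 1, A_2 = 3, A_3 = 6, A_4 = 3, A_5 = 1, A_6 = 1. Minimum distance d = 1.

Enumerate all 2^4 = 16 messages m ∈ F_2^4.
For each, compute codeword c = mG in F_2^6, then tally its weight.
  m = 0000 → c = 000000, weight = 0.
  m = 1000 → c = 101110, weight = 4.
  m = 0100 → c = 111111, weight = 6.
  m = 1100 → c = 010001, weight = 2.
  m = 0010 → c = 000100, weight = 1.
  m = 1010 → c = 101010, weight = 3.
  m = 0110 → c = 111011, weight = 5.
  m = 1110 → c = 010101, weight = 3.
  m = 0001 → c = 010110, weight = 3.
  m = 1001 → c = 111000, weight = 3.
  m = 0101 → c = 101001, weight = 3.
  m = 1101 → c = 000111, weight = 3.
  m = 0011 → c = 010010, weight = 2.
  m = 1011 → c = 111100, weight = 4.
  m = 0111 → c = 101101, weight = 4.
  m = 1111 → c = 000011, weight = 2.
Tally weights:
  weight 0: 1 codewords.
  weight 1: 1 codewords.
  weight 2: 3 codewords.
  weight 3: 6 codewords.
  weight 4: 3 codewords.
  weight 5: 1 codewords.
  weight 6: 1 codewords.
Minimum distance d = smallest w > 0 with A_w > 0 = 1.
Sanity: Σ A_w = 16 = 2^4 = 16 ✓.


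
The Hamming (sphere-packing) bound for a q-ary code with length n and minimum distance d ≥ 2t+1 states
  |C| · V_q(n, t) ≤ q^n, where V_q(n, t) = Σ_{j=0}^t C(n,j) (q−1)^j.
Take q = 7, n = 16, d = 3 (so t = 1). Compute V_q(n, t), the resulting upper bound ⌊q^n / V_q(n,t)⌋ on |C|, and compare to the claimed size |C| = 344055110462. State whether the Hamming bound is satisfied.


V_q(n, t) = 97, q^n = 33232930569601, Hamming bound = 342607531645, |C| = 344055110462 > bound (violated).

Step 1: Compute V_q(n, t) = Σ_{j=0}^1 C(n, j) (q−1)^j.
  j = 0: C(16,0)·(6)^0 = 1·1 = 1.
  j = 1: C(16,1)·(6)^1 = 16·6 = 96.
  V_q(n, t) = 1 + 96 = 97.
Step 2: q^n = 7^16 = 33232930569601.
Step 3: Hamming bound ⌊q^n / V_q(n,t)⌋ = ⌊33232930569601/97⌋ = 342607531645.
Step 4: Compare |C| = 344055110462 to 342607531645: violated.
The claimed |C| lies above the Hamming bound, so no 7-ary code of length 16 with d ≥ 3 can have 344055110462 codewords.


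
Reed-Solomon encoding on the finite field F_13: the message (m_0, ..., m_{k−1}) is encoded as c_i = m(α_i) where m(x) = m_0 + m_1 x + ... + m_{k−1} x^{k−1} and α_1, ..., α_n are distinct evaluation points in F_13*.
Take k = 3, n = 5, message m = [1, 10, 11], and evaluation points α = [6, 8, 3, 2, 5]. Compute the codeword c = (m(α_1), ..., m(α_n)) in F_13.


c = [2, 5, 0, 0, 1]

Message polynomial: m(x) = 1 + 10·x + 11·x^2 (mod 13).
For each evaluation point α_i, compute m(α_i) mod 13:
  α_1 = 6: Horner steps 11 → 11 → 2, so m(6) = 2.
  α_2 = 8: Horner steps 11 → 7 → 5, so m(8) = 5.
  α_3 = 3: Horner steps 11 → 4 → 0, so m(3) = 0.
  α_4 = 2: Horner steps 11 → 6 → 0, so m(2) = 0.
  α_5 = 5: Horner steps 11 → 0 → 1, so m(5) = 1.
Codeword c = [2, 5, 0, 0, 1] ∈ F_13^5.


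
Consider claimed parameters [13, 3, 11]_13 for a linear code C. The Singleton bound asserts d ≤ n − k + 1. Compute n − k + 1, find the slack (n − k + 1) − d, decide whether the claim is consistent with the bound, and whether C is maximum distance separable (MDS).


Singleton RHS = n − k + 1 = 11, slack = 0, bound satisfied, MDS.

Singleton bound: d ≤ n − k + 1.
Here n = 13, k = 3, so n − k + 1 = 11.
Given d = 11, check d ≤ 11: YES.
Slack = (n − k + 1) − d = 0.
The code is MDS (slack = 0).
Description: the claimed parameters are [13, 3, 11]_13; such a code would be MDS (meets Singleton bound).


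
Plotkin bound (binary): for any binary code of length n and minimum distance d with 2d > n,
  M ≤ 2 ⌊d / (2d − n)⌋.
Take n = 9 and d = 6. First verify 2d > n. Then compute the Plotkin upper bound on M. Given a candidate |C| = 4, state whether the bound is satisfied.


Plotkin bound M ≤ 4; given |C| = 4 ≤ bound (satisfied).

Check applicability: 2d = 12, n = 9.
2d − n = 3 > 0, so Plotkin applies.
Compute d/(2d−n) = 6/3 ≈ 2.0000.
⌊d/(2d−n)⌋ = 2.
Plotkin bound: M ≤ 2·2 = 4.
Given |C| = 4, check: satisfied.
This |C| is at the Plotkin bound.


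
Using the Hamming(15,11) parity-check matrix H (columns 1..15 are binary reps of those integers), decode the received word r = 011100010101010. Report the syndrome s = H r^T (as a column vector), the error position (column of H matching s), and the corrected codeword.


s = (0, 1, 0, 1)^T, error position = 5, corrected codeword c = 011110010101010

Compute s = H r^T mod 2 one row at a time:
  s_1 = 1 + 0 + 1 + 0 + 1 + 0 + 1 + 0 = 4 ≡ 0 (mod 2).
  s_2 = 1 + 0 + 0 + 0 + 1 + 0 + 1 + 0 = 3 ≡ 1 (mod 2).
  s_3 = 1 + 1 + 0 + 0 + 1 + 0 + 1 + 0 = 4 ≡ 0 (mod 2).
  s_4 = 0 + 1 + 0 + 0 + 0 + 0 + 0 + 0 = 1 ≡ 1 (mod 2).
s = (0, 1, 0, 1)^T — this equals column 5 of H (binary 0101), so error is at position 5.
Correct: flip bit 5 of r = 011100010101010 to get c = 011110010101010.


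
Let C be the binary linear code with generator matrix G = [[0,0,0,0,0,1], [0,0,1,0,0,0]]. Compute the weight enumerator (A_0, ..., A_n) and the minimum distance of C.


Weight distribution: A_0 = 1, A_1 = 2, A_2 = 1. Minimum distance d = 1.

Enumerate all 2^2 = 4 messages m ∈ F_2^2.
For each, compute codeword c = mG in F_2^6, then tally its weight.
  m = 00 → c = 000000, weight = 0.
  m = 10 → c = 000001, weight = 1.
  m = 01 → c = 001000, weight = 1.
  m = 11 → c = 001001, weight = 2.
Tally weights:
  weight 0: 1 codewords.
  weight 1: 2 codewords.
  weight 2: 1 codewords.
Minimum distance d = smallest w > 0 with A_w > 0 = 1.
Sanity: Σ A_w = 4 = 2^2 = 4 ✓.


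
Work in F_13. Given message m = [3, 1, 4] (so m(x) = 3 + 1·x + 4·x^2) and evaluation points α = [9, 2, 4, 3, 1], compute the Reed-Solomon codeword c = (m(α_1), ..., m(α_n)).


c = [11, 8, 6, 3, 8]

Message polynomial: m(x) = 3 + 1·x + 4·x^2 (mod 13).
For each evaluation point α_i, compute m(α_i) mod 13:
  α_1 = 9: Horner steps 4 → 11 → 11, so m(9) = 11.
  α_2 = 2: Horner steps 4 → 9 → 8, so m(2) = 8.
  α_3 = 4: Horner steps 4 → 4 → 6, so m(4) = 6.
  α_4 = 3: Horner steps 4 → 0 → 3, so m(3) = 3.
  α_5 = 1: Horner steps 4 → 5 → 8, so m(1) = 8.
Codeword c = [11, 8, 6, 3, 8] ∈ F_13^5.


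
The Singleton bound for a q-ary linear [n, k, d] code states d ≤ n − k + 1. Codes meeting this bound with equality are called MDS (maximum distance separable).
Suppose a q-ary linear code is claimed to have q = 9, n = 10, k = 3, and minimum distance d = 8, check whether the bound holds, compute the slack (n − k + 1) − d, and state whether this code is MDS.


Singleton RHS = n − k + 1 = 8, slack = 0, bound satisfied, MDS.

Singleton bound: d ≤ n − k + 1.
Here n = 10, k = 3, so n − k + 1 = 8.
Given d = 8, check d ≤ 8: YES.
Slack = (n − k + 1) − d = 0.
The code is MDS (slack = 0).
Description: the claimed parameters are [10, 3, 8]_9; such a code would be MDS (meets Singleton bound).


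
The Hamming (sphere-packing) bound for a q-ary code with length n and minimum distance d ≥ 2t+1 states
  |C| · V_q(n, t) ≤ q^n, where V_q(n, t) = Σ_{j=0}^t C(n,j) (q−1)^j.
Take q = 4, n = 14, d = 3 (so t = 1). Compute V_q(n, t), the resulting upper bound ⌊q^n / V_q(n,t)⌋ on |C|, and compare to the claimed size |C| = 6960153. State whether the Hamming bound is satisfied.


V_q(n, t) = 43, q^n = 268435456, Hamming bound = 6242685, |C| = 6960153 > bound (violated).

Step 1: Compute V_q(n, t) = Σ_{j=0}^1 C(n, j) (q−1)^j.
  j = 0: C(14,0)·(3)^0 = 1·1 = 1.
  j = 1: C(14,1)·(3)^1 = 14·3 = 42.
  V_q(n, t) = 1 + 42 = 43.
Step 2: q^n = 4^14 = 268435456.
Step 3: Hamming bound ⌊q^n / V_q(n,t)⌋ = ⌊268435456/43⌋ = 6242685.
Step 4: Compare |C| = 6960153 to 6242685: violated.
The claimed |C| lies above the Hamming bound, so no 4-ary code of length 14 with d ≥ 3 can have 6960153 codewords.


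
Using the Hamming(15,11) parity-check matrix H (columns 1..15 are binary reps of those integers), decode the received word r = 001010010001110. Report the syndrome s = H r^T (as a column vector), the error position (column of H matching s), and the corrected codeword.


s = (0, 0, 0, 1)^T, error position = 1, corrected codeword c = 101010010001110

Compute s = H r^T mod 2 one row at a time:
  s_1 = 1 + 0 + 0 + 0 + 1 + 1 + 1 + 0 = 4 ≡ 0 (mod 2).
  s_2 = 0 + 1 + 0 + 0 + 1 + 1 + 1 + 0 = 4 ≡ 0 (mod 2).
  s_3 = 0 + 1 + 0 + 0 + 0 + 0 + 1 + 0 = 2 ≡ 0 (mod 2).
  s_4 = 0 + 1 + 1 + 0 + 0 + 0 + 1 + 0 = 3 ≡ 1 (mod 2).
s = (0, 0, 0, 1)^T — this equals column 1 of H (binary 0001), so error is at position 1.
Correct: flip bit 1 of r = 001010010001110 to get c = 101010010001110.


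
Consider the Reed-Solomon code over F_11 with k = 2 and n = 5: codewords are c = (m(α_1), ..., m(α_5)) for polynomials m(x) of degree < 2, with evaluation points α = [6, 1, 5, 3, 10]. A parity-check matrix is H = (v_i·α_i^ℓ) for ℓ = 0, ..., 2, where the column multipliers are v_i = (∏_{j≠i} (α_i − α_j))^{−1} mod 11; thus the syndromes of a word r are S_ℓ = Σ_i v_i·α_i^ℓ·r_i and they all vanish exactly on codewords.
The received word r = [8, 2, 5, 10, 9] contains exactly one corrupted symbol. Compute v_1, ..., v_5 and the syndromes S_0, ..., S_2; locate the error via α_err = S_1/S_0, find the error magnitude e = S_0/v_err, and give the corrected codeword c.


S = (8, 8, 8), error at position 2, error magnitude e = 9, c = [8, 4, 5, 10, 9].

Step 1: column multipliers v_i = (∏_{j≠i}(α_i − α_j))^{−1} mod 11.
  i = 1 (α = 6): (6−1)(6−5)(6−3)(6−10) = 5·1·3·(−4) = −60 ≡ 6, so v_1 = 6^{−1} = 2 (mod 11).
  i = 2 (α = 1): (1−6)(1−5)(1−3)(1−10) = (−5)·(−4)·(−2)·(−9) = 360 ≡ 8, so v_2 = 8^{−1} = 7 (mod 11).
  i = 3 (α = 5): (5−6)(5−1)(5−3)(5−10) = (−1)·4·2·(−5) = 40 ≡ 7, so v_3 = 7^{−1} = 8 (mod 11).
  i = 4 (α = 3): (3−6)(3−1)(3−5)(3−10) = (−3)·2·(−2)·(−7) = −84 ≡ 4, so v_4 = 4^{−1} = 3 (mod 11).
  i = 5 (α = 10): (10−6)(10−1)(10−5)(10−3) = 4·9·5·7 = 1260 ≡ 6, so v_5 = 6^{−1} = 2 (mod 11).
  v = [2, 7, 8, 3, 2].
Step 2: syndromes of r = [8, 2, 5, 10, 9] (all sums mod 11).
  S_0 = Σ v_i r_i = 2·8 + 7·2 + 8·5 + 3·10 + 2·9 = 118 ≡ 8.
  S_1 = Σ v_i α_i r_i = 2·6·8 + 7·1·2 + 8·5·5 + 3·3·10 + 2·10·9 = 580 ≡ 8.
  α_i^2 mod 11 = [3, 1, 3, 9, 1].
  S_2 = Σ v_i α_i^2 r_i = 2·3·8 + 7·1·2 + 8·3·5 + 3·9·10 + 2·1·9 = 470 ≡ 8.
  S = (8, 8, 8) ≠ 0, so r is not a codeword (an error is present).
Step 3: locate the error. For a single error e at position i, S_ℓ = v_i·e·α_i^ℓ, so α_err = S_1/S_0.
  S_0^{−1} = 8^{−1} = 7 (mod 11), so α_err = 8·7 = 56 ≡ 1 = α_2. Error position i = 2.
  Consistency check: S_2/S_1 = 8·7 = 56 ≡ 1 = α_err ✓ (single-error assumption holds).
Step 4: error magnitude e = S_0/v_2 = S_0·∏_{j≠2}(α_2 − α_j) = 8·8 = 64 ≡ 9 (mod 11).
Step 5: correct position 2: c_2 = r_2 − e = 2 − 9 ≡ 4 (mod 11). Hence c = [8, 4, 5, 10, 9].
  Check: interpolating c through the α_i gives m(x) = 1 + 3·x (degree < 2) with m(α_i) = c_i for every i, so c is indeed a codeword.


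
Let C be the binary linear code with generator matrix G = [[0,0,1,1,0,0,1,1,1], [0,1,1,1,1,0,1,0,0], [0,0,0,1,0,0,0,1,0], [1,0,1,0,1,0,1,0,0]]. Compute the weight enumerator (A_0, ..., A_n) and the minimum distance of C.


Weight distribution: A_0 = 1, A_2 = 1, A_3 = 4, A_4 = 3, A_5 = 4, A_6 = 3. Minimum distance d = 2.

Enumerate all 2^4 = 16 messages m ∈ F_2^4.
For each, compute codeword c = mG in F_2^9, then tally its weight.
  m = 0000 → c = 000000000, weight = 0.
  m = 1000 → c = 001100111, weight = 5.
  m = 0100 → c = 011110100, weight = 5.
  m = 1100 → c = 010010011, weight = 4.
  m = 0010 → c = 000100010, weight = 2.
  m = 1010 → c = 001000101, weight = 3.
  m = 0110 → c = 011010110, weight = 5.
  m = 1110 → c = 010110001, weight = 4.
  m = 0001 → c = 101010100, weight = 4.
  m = 1001 → c = 100110011, weight = 5.
  m = 0101 → c = 110100000, weight = 3.
  m = 1101 → c = 111000111, weight = 6.
  m = 0011 → c = 101110110, weight = 6.
  m = 1011 → c = 100010001, weight = 3.
  m = 0111 → c = 110000010, weight = 3.
  m = 1111 → c = 111100101, weight = 6.
Tally weights:
  weight 0: 1 codewords.
  weight 2: 1 codewords.
  weight 3: 4 codewords.
  weight 4: 3 codewords.
  weight 5: 4 codewords.
  weight 6: 3 codewords.
Minimum distance d = smallest w > 0 with A_w > 0 = 2.
Sanity: Σ A_w = 16 = 2^4 = 16 ✓.


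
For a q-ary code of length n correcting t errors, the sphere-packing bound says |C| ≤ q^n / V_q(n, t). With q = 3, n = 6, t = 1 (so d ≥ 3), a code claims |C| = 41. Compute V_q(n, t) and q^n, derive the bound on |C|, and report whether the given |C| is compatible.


V_q(n, t) = 13, q^n = 729, Hamming bound = 56, |C| = 41 ≤ bound (satisfied).

Step 1: Compute V_q(n, t) = Σ_{j=0}^1 C(n, j) (q−1)^j.
  j = 0: C(6,0)·(2)^0 = 1·1 = 1.
  j = 1: C(6,1)·(2)^1 = 6·2 = 12.
  V_q(n, t) = 1 + 12 = 13.
Step 2: q^n = 3^6 = 729.
Step 3: Hamming bound ⌊q^n / V_q(n,t)⌋ = ⌊729/13⌋ = 56.
Step 4: Compare |C| = 41 to 56: satisfied.
The claimed |C| lies below the Hamming bound.


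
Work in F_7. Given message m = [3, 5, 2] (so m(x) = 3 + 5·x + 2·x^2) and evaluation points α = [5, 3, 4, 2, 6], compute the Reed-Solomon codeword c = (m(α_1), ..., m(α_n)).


c = [1, 1, 6, 0, 0]

Message polynomial: m(x) = 3 + 5·x + 2·x^2 (mod 7).
For each evaluation point α_i, compute m(α_i) mod 7:
  α_1 = 5: Horner steps 2 → 1 → 1, so m(5) = 1.
  α_2 = 3: Horner steps 2 → 4 → 1, so m(3) = 1.
  α_3 = 4: Horner steps 2 → 6 → 6, so m(4) = 6.
  α_4 = 2: Horner steps 2 → 2 → 0, so m(2) = 0.
  α_5 = 6: Horner steps 2 → 3 → 0, so m(6) = 0.
Codeword c = [1, 1, 6, 0, 0] ∈ F_7^5.


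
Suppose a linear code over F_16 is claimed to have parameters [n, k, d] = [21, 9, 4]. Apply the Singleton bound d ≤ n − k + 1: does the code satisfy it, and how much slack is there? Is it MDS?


Singleton RHS = n − k + 1 = 13, slack = 9, bound satisfied, not MDS.

Singleton bound: d ≤ n − k + 1.
Here n = 21, k = 9, so n − k + 1 = 13.
Given d = 4, check d ≤ 13: YES.
Slack = (n − k + 1) − d = 9.
The code is NOT MDS (slack = 9 > 0).
Description: the claimed parameters are [21, 9, 4]_16; such a code would be non-MDS.


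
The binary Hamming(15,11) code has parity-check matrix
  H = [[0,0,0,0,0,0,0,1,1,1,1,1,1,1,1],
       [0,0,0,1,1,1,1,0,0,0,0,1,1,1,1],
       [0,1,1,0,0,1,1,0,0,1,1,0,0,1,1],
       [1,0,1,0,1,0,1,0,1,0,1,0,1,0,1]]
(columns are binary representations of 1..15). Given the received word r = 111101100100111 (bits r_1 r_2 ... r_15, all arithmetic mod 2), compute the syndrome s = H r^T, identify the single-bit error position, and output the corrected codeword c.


s = (0, 0, 1, 1)^T, error position = 3, corrected codeword c = 110101100100111

Compute s = H r^T mod 2 one row at a time:
  s_1 = 0 + 0 + 1 + 0 + 0 + 1 + 1 + 1 = 4 ≡ 0 (mod 2).
  s_2 = 1 + 0 + 1 + 1 + 0 + 1 + 1 + 1 = 6 ≡ 0 (mod 2).
  s_3 = 1 + 1 + 1 + 1 + 1 + 0 + 1 + 1 = 7 ≡ 1 (mod 2).
  s_4 = 1 + 1 + 0 + 1 + 0 + 0 + 1 + 1 = 5 ≡ 1 (mod 2).
s = (0, 0, 1, 1)^T — this equals column 3 of H (binary 0011), so error is at position 3.
Correct: flip bit 3 of r = 111101100100111 to get c = 110101100100111.


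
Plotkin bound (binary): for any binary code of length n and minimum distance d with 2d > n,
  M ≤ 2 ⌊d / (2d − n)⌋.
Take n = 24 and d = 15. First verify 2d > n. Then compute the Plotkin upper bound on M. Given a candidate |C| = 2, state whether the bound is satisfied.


Plotkin bound M ≤ 4; given |C| = 2 ≤ bound (satisfied).

Check applicability: 2d = 30, n = 24.
2d − n = 6 > 0, so Plotkin applies.
Compute d/(2d−n) = 15/6 ≈ 2.5000.
⌊d/(2d−n)⌋ = 2.
Plotkin bound: M ≤ 2·2 = 4.
Given |C| = 2, check: satisfied.
This |C| is below the Plotkin bound.


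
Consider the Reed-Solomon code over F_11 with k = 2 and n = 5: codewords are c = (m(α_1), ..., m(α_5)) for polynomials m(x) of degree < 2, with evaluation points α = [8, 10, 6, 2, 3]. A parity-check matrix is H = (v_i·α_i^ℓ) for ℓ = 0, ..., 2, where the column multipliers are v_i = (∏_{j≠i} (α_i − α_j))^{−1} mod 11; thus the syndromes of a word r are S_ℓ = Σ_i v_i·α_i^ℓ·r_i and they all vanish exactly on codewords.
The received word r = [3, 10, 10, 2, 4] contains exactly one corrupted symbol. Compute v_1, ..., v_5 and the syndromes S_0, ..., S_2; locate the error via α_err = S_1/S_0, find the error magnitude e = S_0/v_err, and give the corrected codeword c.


S = (10, 1, 10), error at position 2, error magnitude e = 3, c = [3, 7, 10, 2, 4].

Step 1: column multipliers v_i = (∏_{j≠i}(α_i − α_j))^{−1} mod 11.
  i = 1 (α = 8): (8−10)(8−6)(8−2)(8−3) = (−2)·2·6·5 = −120 ≡ 1, so v_1 = 1^{−1} = 1 (mod 11).
  i = 2 (α = 10): (10−8)(10−6)(10−2)(10−3) = 2·4·8·7 = 448 ≡ 8, so v_2 = 8^{−1} = 7 (mod 11).
  i = 3 (α = 6): (6−8)(6−10)(6−2)(6−3) = (−2)·(−4)·4·3 = 96 ≡ 8, so v_3 = 8^{−1} = 7 (mod 11).
  i = 4 (α = 2): (2−8)(2−10)(2−6)(2−3) = (−6)·(−8)·(−4)·(−1) = 192 ≡ 5, so v_4 = 5^{−1} = 9 (mod 11).
  i = 5 (α = 3): (3−8)(3−10)(3−6)(3−2) = (−5)·(−7)·(−3)·1 = −105 ≡ 5, so v_5 = 5^{−1} = 9 (mod 11).
  v = [1, 7, 7, 9, 9].
Step 2: syndromes of r = [3, 10, 10, 2, 4] (all sums mod 11).
  S_0 = Σ v_i r_i = 1·3 + 7·10 + 7·10 + 9·2 + 9·4 = 197 ≡ 10.
  S_1 = Σ v_i α_i r_i = 1·8·3 + 7·10·10 + 7·6·10 + 9·2·2 + 9·3·4 = 1288 ≡ 1.
  α_i^2 mod 11 = [9, 1, 3, 4, 9].
  S_2 = Σ v_i α_i^2 r_i = 1·9·3 + 7·1·10 + 7·3·10 + 9·4·2 + 9·9·4 = 703 ≡ 10.
  S = (10, 1, 10) ≠ 0, so r is not a codeword (an error is present).
Step 3: locate the error. For a single error e at position i, S_ℓ = v_i·e·α_i^ℓ, so α_err = S_1/S_0.
  S_0^{−1} = 10^{−1} = 10 (mod 11), so α_err = 1·10 = 10 ≡ 10 = α_2. Error position i = 2.
  Consistency check: S_2/S_1 = 10·1 = 10 ≡ 10 = α_err ✓ (single-error assumption holds).
Step 4: error magnitude e = S_0/v_2 = S_0·∏_{j≠2}(α_2 − α_j) = 10·8 = 80 ≡ 3 (mod 11).
Step 5: correct position 2: c_2 = r_2 − e = 10 − 3 ≡ 7 (mod 11). Hence c = [3, 7, 10, 2, 4].
  Check: interpolating c through the α_i gives m(x) = 9 + 2·x (degree < 2) with m(α_i) = c_i for every i, so c is indeed a codeword.
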